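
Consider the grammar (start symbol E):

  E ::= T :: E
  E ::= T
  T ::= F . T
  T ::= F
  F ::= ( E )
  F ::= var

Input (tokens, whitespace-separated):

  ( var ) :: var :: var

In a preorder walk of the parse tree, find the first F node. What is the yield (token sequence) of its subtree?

[E [T [F ( [E [T [F var]]] )]] :: [E [T [F var]] :: [E [T [F var]]]]]

( var )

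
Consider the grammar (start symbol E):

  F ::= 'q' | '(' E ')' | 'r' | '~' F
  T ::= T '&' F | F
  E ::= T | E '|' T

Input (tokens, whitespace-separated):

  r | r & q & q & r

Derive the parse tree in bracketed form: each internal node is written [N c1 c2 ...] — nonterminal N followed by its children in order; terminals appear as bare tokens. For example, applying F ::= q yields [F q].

[E [E [T [F r]]] | [T [T [T [T [F r]] & [F q]] & [F q]] & [F r]]]

E
E | T
T | T
F | T
r | T
r | T & F
r | T & F & F
r | T & F & F & F
r | F & F & F & F
r | r & F & F & F
r | r & q & F & F
r | r & q & q & F
r | r & q & q & r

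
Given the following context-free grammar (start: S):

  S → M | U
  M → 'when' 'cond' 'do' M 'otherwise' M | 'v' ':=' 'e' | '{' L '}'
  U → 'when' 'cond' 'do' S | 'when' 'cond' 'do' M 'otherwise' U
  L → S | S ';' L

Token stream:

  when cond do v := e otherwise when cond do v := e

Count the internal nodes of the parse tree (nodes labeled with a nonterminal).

6

[S [U when cond do [M v := e] otherwise [U when cond do [S [M v := e]]]]]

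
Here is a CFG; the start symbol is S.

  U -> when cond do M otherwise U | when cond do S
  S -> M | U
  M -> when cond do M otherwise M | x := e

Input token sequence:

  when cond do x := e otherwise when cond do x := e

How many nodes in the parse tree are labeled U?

2

[S [U when cond do [M x := e] otherwise [U when cond do [S [M x := e]]]]]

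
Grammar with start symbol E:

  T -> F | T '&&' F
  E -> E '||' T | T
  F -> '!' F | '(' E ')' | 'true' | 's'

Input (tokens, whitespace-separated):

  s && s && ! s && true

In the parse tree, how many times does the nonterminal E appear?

1

[E [T [T [T [T [F s]] && [F s]] && [F ! [F s]]] && [F true]]]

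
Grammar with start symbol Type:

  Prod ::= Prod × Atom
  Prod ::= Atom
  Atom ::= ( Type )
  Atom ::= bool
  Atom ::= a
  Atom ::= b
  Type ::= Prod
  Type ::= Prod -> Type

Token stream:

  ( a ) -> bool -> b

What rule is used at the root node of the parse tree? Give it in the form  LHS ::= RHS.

Type ::= Prod -> Type

[Type [Prod [Atom ( [Type [Prod [Atom a]]] )]] -> [Type [Prod [Atom bool]] -> [Type [Prod [Atom b]]]]]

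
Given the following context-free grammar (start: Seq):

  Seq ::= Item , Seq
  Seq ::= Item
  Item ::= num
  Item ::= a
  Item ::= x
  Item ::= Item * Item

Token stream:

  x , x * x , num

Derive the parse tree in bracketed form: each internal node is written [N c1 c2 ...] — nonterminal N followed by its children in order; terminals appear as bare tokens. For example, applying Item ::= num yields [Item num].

[Seq [Item x] , [Seq [Item [Item x] * [Item x]] , [Seq [Item num]]]]

Seq
Item , Seq
x , Seq
x , Item , Seq
x , Item * Item , Seq
x , x * Item , Seq
x , x * x , Seq
x , x * x , Item
x , x * x , num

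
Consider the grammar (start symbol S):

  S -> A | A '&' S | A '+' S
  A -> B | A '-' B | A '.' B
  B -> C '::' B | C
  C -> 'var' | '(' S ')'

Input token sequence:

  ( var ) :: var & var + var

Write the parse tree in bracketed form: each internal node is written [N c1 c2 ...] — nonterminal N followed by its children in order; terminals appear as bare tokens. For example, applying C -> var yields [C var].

S
A & S
B & S
C :: B & S
( S ) :: B & S
( A ) :: B & S
( B ) :: B & S
( C ) :: B & S
( var ) :: B & S
( var ) :: C & S
( var ) :: var & S
( var ) :: var & A + S
( var ) :: var & B + S
( var ) :: var & C + S
( var ) :: var & var + S
( var ) :: var & var + A
( var ) :: var & var + B
( var ) :: var & var + C
( var ) :: var & var + var

[S [A [B [C ( [S [A [B [C var]]]] )] :: [B [C var]]]] & [S [A [B [C var]]] + [S [A [B [C var]]]]]]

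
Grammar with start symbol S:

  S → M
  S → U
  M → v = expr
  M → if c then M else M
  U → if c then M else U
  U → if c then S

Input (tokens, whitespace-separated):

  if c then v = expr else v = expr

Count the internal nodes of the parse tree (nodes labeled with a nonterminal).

4

[S [M if c then [M v = expr] else [M v = expr]]]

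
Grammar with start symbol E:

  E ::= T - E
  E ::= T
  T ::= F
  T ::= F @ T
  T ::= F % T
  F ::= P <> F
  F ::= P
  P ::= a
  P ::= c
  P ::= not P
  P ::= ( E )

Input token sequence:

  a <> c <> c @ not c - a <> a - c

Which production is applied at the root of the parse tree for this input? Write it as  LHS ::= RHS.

E ::= T - E

[E [T [F [P a] <> [F [P c] <> [F [P c]]]] @ [T [F [P not [P c]]]]] - [E [T [F [P a] <> [F [P a]]]] - [E [T [F [P c]]]]]]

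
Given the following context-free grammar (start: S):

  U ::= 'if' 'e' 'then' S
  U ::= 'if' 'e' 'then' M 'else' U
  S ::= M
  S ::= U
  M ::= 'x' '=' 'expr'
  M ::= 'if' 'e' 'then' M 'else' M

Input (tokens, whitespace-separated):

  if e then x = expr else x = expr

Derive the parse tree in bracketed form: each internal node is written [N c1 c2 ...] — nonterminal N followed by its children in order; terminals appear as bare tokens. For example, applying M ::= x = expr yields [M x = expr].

[S [M if e then [M x = expr] else [M x = expr]]]

S
M
if e then M else M
if e then x = expr else M
if e then x = expr else x = expr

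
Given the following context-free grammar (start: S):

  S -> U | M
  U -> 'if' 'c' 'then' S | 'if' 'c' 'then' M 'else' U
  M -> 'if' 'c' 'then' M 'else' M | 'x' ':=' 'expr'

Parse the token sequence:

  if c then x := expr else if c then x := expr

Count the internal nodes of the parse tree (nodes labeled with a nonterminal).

[S [U if c then [M x := expr] else [U if c then [S [M x := expr]]]]]

6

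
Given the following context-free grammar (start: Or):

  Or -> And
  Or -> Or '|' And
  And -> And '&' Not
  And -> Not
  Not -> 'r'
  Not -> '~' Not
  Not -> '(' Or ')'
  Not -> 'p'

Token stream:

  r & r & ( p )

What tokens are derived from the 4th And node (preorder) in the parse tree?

p

[Or [And [And [And [Not r]] & [Not r]] & [Not ( [Or [And [Not p]]] )]]]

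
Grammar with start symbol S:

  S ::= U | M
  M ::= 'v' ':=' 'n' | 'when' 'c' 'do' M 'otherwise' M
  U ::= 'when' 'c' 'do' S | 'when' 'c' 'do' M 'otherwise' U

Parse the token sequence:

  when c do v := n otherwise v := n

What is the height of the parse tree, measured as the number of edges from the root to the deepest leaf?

3

[S [M when c do [M v := n] otherwise [M v := n]]]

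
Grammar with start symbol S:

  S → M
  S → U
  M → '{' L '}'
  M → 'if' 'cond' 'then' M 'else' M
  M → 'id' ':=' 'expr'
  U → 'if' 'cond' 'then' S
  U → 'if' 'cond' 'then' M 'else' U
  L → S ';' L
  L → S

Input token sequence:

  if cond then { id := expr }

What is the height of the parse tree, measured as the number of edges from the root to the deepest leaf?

7

[S [U if cond then [S [M { [L [S [M id := expr]]] }]]]]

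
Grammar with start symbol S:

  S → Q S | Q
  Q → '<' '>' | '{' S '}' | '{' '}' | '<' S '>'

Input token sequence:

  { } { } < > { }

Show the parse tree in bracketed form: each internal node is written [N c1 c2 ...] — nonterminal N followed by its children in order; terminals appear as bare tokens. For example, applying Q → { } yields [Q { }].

S
Q S
{ } S
{ } Q S
{ } { } S
{ } { } Q S
{ } { } < > S
{ } { } < > Q
{ } { } < > { }

[S [Q { }] [S [Q { }] [S [Q < >] [S [Q { }]]]]]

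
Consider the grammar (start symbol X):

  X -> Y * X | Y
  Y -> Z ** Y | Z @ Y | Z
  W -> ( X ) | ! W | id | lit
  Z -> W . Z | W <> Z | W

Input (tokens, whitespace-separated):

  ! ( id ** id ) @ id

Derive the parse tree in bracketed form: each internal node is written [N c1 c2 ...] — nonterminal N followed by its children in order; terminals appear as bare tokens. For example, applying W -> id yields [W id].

[X [Y [Z [W ! [W ( [X [Y [Z [W id]] ** [Y [Z [W id]]]]] )]]] @ [Y [Z [W id]]]]]

X
Y
Z @ Y
W @ Y
! W @ Y
! ( X ) @ Y
! ( Y ) @ Y
! ( Z ** Y ) @ Y
! ( W ** Y ) @ Y
! ( id ** Y ) @ Y
! ( id ** Z ) @ Y
! ( id ** W ) @ Y
! ( id ** id ) @ Y
! ( id ** id ) @ Z
! ( id ** id ) @ W
! ( id ** id ) @ id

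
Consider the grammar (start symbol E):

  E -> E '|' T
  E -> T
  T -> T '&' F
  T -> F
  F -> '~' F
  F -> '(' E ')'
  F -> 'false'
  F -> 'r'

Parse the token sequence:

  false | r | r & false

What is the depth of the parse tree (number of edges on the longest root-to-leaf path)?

[E [E [E [T [F false]]] | [T [F r]]] | [T [T [F r]] & [F false]]]

5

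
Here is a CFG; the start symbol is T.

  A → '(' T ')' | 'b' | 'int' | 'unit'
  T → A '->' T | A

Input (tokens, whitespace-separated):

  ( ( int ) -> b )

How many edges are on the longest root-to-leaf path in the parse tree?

6

[T [A ( [T [A ( [T [A int]] )] -> [T [A b]]] )]]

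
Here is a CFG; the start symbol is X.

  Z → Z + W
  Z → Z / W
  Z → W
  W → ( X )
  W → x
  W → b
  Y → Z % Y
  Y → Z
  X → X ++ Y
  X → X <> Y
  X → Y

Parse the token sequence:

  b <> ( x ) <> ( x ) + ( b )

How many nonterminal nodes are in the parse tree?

26

[X [X [X [Y [Z [W b]]]] <> [Y [Z [W ( [X [Y [Z [W x]]]] )]]]] <> [Y [Z [Z [W ( [X [Y [Z [W x]]]] )]] + [W ( [X [Y [Z [W b]]]] )]]]]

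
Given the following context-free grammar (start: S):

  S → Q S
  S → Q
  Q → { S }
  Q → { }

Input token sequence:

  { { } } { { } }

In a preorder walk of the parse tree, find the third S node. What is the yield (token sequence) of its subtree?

[S [Q { [S [Q { }]] }] [S [Q { [S [Q { }]] }]]]

{ { } }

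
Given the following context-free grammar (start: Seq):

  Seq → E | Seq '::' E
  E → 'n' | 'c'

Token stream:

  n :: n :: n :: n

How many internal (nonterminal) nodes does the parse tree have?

[Seq [Seq [Seq [Seq [E n]] :: [E n]] :: [E n]] :: [E n]]

8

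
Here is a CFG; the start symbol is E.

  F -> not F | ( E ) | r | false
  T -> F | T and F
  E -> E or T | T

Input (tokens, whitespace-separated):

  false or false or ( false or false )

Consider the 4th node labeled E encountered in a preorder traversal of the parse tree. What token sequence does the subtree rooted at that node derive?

[E [E [E [T [F false]]] or [T [F false]]] or [T [F ( [E [E [T [F false]]] or [T [F false]]] )]]]

false or false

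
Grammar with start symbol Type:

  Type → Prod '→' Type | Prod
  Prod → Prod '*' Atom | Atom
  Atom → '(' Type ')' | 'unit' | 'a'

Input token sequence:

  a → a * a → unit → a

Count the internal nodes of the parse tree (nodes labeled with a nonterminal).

14

[Type [Prod [Atom a]] → [Type [Prod [Prod [Atom a]] * [Atom a]] → [Type [Prod [Atom unit]] → [Type [Prod [Atom a]]]]]]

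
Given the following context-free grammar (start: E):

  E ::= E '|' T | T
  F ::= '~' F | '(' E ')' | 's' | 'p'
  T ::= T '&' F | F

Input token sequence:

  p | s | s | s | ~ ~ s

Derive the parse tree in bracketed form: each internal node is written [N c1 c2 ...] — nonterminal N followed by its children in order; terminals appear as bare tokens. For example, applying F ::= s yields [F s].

[E [E [E [E [E [T [F p]]] | [T [F s]]] | [T [F s]]] | [T [F s]]] | [T [F ~ [F ~ [F s]]]]]

E
E | T
E | T | T
E | T | T | T
E | T | T | T | T
T | T | T | T | T
F | T | T | T | T
p | T | T | T | T
p | F | T | T | T
p | s | T | T | T
p | s | F | T | T
p | s | s | T | T
p | s | s | F | T
p | s | s | s | T
p | s | s | s | F
p | s | s | s | ~ F
p | s | s | s | ~ ~ F
p | s | s | s | ~ ~ s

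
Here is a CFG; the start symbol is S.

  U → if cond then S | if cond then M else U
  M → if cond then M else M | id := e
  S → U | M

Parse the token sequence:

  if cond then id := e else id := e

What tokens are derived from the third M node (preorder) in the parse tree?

[S [M if cond then [M id := e] else [M id := e]]]

id := e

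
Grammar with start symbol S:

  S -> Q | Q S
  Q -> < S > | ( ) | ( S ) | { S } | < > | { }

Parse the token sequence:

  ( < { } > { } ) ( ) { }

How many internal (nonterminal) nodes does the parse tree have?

[S [Q ( [S [Q < [S [Q { }]] >] [S [Q { }]]] )] [S [Q ( )] [S [Q { }]]]]

12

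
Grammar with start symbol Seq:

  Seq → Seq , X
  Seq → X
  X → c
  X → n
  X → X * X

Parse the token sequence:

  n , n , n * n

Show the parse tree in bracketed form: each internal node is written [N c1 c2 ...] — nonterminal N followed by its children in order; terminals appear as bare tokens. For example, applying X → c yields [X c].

Seq
Seq , X
Seq , X , X
X , X , X
n , X , X
n , n , X
n , n , X * X
n , n , n * X
n , n , n * n

[Seq [Seq [Seq [X n]] , [X n]] , [X [X n] * [X n]]]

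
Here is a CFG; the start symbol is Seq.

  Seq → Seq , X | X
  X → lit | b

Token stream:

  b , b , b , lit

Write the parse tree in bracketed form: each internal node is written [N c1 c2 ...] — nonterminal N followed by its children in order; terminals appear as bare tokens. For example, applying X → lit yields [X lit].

[Seq [Seq [Seq [Seq [X b]] , [X b]] , [X b]] , [X lit]]

Seq
Seq , X
Seq , X , X
Seq , X , X , X
X , X , X , X
b , X , X , X
b , b , X , X
b , b , b , X
b , b , b , lit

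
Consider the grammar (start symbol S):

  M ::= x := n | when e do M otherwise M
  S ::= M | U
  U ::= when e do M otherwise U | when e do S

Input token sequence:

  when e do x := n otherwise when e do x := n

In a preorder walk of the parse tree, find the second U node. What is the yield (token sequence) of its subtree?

when e do x := n

[S [U when e do [M x := n] otherwise [U when e do [S [M x := n]]]]]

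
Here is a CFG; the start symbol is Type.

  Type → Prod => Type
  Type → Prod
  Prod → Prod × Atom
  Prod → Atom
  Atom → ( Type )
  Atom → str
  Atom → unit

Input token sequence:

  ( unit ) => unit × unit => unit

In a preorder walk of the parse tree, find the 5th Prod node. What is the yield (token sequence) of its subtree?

[Type [Prod [Atom ( [Type [Prod [Atom unit]]] )]] => [Type [Prod [Prod [Atom unit]] × [Atom unit]] => [Type [Prod [Atom unit]]]]]

unit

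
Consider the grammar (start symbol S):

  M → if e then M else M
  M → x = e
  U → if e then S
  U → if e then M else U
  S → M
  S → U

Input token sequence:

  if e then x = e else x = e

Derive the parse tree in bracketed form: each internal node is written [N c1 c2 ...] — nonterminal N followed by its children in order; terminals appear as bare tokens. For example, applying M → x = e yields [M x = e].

[S [M if e then [M x = e] else [M x = e]]]

S
M
if e then M else M
if e then x = e else M
if e then x = e else x = e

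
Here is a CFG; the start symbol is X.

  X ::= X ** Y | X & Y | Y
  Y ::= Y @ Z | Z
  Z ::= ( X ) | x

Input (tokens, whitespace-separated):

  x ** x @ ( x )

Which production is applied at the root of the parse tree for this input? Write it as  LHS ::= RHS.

[X [X [Y [Z x]]] ** [Y [Y [Z x]] @ [Z ( [X [Y [Z x]]] )]]]

X ::= X ** Y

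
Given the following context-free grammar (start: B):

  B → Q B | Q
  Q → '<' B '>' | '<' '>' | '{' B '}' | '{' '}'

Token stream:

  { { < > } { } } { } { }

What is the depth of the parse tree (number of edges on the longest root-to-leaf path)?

6

[B [Q { [B [Q { [B [Q < >]] }] [B [Q { }]]] }] [B [Q { }] [B [Q { }]]]]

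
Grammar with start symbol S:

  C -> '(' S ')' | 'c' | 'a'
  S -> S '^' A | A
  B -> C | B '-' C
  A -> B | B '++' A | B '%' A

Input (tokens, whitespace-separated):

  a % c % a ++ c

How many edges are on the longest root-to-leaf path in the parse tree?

7

[S [A [B [C a]] % [A [B [C c]] % [A [B [C a]] ++ [A [B [C c]]]]]]]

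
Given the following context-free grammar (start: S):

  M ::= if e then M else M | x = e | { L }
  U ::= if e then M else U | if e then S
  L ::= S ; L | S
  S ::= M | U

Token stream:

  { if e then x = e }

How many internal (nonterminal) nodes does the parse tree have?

[S [M { [L [S [U if e then [S [M x = e]]]]] }]]

7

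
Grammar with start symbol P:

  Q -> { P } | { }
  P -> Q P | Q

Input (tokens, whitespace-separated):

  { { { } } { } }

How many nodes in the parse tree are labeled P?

4

[P [Q { [P [Q { [P [Q { }]] }] [P [Q { }]]] }]]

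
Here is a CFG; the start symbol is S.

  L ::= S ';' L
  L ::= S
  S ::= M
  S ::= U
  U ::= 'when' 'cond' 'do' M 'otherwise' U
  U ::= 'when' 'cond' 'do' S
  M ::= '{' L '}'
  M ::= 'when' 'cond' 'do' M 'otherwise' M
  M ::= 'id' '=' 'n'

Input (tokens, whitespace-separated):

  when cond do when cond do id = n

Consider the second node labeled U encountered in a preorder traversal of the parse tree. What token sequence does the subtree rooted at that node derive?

[S [U when cond do [S [U when cond do [S [M id = n]]]]]]

when cond do id = n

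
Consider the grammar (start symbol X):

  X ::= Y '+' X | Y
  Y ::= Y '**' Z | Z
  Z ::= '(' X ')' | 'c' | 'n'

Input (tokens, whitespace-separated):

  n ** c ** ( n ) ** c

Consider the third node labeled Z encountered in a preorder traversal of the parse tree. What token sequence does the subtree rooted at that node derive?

( n )

[X [Y [Y [Y [Y [Z n]] ** [Z c]] ** [Z ( [X [Y [Z n]]] )]] ** [Z c]]]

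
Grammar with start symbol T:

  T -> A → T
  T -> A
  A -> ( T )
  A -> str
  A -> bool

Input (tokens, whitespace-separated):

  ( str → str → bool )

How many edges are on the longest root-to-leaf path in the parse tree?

[T [A ( [T [A str] → [T [A str] → [T [A bool]]]] )]]

6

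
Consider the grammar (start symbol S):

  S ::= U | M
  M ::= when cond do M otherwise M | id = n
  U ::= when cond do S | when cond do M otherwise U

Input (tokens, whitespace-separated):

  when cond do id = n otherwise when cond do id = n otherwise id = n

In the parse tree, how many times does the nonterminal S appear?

1

[S [M when cond do [M id = n] otherwise [M when cond do [M id = n] otherwise [M id = n]]]]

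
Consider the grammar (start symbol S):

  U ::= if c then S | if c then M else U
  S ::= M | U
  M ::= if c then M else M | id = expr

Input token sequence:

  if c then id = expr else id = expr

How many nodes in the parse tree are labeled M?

[S [M if c then [M id = expr] else [M id = expr]]]

3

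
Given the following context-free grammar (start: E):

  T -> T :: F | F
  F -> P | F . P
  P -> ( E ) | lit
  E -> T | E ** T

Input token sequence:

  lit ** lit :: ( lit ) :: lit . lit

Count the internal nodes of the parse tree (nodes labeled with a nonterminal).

20

[E [E [T [F [P lit]]]] ** [T [T [T [F [P lit]]] :: [F [P ( [E [T [F [P lit]]]] )]]] :: [F [F [P lit]] . [P lit]]]]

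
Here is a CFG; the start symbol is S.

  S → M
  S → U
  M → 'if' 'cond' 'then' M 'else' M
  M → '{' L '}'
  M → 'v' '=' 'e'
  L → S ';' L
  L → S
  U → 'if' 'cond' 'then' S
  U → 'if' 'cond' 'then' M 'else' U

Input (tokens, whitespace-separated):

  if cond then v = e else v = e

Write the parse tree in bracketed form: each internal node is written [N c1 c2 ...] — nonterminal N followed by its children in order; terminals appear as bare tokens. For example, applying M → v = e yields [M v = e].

S
M
if cond then M else M
if cond then v = e else M
if cond then v = e else v = e

[S [M if cond then [M v = e] else [M v = e]]]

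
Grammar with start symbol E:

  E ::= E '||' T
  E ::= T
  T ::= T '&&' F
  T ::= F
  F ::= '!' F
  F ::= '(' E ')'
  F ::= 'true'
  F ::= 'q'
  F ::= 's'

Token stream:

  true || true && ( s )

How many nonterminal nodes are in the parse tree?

[E [E [T [F true]]] || [T [T [F true]] && [F ( [E [T [F s]]] )]]]

11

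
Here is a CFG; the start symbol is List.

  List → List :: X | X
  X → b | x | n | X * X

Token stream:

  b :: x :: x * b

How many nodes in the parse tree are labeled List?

[List [List [List [X b]] :: [X x]] :: [X [X x] * [X b]]]

3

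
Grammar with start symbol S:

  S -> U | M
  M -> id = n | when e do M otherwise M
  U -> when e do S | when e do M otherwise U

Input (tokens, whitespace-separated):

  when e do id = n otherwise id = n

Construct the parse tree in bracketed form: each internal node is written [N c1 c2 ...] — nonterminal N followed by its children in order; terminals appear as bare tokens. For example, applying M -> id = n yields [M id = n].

[S [M when e do [M id = n] otherwise [M id = n]]]

S
M
when e do M otherwise M
when e do id = n otherwise M
when e do id = n otherwise id = n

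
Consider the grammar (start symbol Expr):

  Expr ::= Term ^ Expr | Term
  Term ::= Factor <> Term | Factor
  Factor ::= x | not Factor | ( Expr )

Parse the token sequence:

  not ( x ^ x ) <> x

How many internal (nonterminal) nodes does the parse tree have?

12

[Expr [Term [Factor not [Factor ( [Expr [Term [Factor x]] ^ [Expr [Term [Factor x]]]] )]] <> [Term [Factor x]]]]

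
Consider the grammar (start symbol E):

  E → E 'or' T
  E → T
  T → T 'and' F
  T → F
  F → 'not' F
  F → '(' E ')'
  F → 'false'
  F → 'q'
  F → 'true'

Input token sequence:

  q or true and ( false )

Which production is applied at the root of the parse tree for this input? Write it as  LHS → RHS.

E → E 'or' T

[E [E [T [F q]]] or [T [T [F true]] and [F ( [E [T [F false]]] )]]]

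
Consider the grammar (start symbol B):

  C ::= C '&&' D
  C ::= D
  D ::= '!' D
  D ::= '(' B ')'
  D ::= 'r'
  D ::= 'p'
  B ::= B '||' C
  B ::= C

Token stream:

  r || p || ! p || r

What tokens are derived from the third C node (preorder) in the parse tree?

[B [B [B [B [C [D r]]] || [C [D p]]] || [C [D ! [D p]]]] || [C [D r]]]

! p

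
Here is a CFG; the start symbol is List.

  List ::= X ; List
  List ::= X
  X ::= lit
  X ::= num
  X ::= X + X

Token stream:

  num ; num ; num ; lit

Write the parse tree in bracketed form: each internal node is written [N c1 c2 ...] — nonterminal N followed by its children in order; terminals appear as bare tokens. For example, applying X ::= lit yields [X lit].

List
X ; List
num ; List
num ; X ; List
num ; num ; List
num ; num ; X ; List
num ; num ; num ; List
num ; num ; num ; X
num ; num ; num ; lit

[List [X num] ; [List [X num] ; [List [X num] ; [List [X lit]]]]]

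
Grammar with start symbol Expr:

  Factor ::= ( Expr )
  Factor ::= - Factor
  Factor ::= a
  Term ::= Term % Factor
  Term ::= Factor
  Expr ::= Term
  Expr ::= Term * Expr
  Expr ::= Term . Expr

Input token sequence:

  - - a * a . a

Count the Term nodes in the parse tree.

[Expr [Term [Factor - [Factor - [Factor a]]]] * [Expr [Term [Factor a]] . [Expr [Term [Factor a]]]]]

3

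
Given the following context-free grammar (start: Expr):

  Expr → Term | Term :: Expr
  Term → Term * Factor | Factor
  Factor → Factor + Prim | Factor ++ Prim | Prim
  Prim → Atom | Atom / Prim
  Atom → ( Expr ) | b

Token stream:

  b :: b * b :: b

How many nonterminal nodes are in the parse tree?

[Expr [Term [Factor [Prim [Atom b]]]] :: [Expr [Term [Term [Factor [Prim [Atom b]]]] * [Factor [Prim [Atom b]]]] :: [Expr [Term [Factor [Prim [Atom b]]]]]]]

19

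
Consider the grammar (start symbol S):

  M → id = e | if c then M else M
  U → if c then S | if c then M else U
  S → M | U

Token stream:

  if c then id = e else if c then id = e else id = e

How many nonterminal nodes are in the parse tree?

6

[S [M if c then [M id = e] else [M if c then [M id = e] else [M id = e]]]]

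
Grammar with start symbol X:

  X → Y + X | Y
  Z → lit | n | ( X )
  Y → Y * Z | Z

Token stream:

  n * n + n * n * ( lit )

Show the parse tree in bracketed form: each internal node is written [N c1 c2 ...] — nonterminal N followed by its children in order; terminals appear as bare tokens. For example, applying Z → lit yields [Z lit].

[X [Y [Y [Z n]] * [Z n]] + [X [Y [Y [Y [Z n]] * [Z n]] * [Z ( [X [Y [Z lit]]] )]]]]

X
Y + X
Y * Z + X
Z * Z + X
n * Z + X
n * n + X
n * n + Y
n * n + Y * Z
n * n + Y * Z * Z
n * n + Z * Z * Z
n * n + n * Z * Z
n * n + n * n * Z
n * n + n * n * ( X )
n * n + n * n * ( Y )
n * n + n * n * ( Z )
n * n + n * n * ( lit )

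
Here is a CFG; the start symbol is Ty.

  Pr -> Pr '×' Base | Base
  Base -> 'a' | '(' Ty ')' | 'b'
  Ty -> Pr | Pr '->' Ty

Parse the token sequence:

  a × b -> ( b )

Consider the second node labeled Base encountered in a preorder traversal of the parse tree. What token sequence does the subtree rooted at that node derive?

[Ty [Pr [Pr [Base a]] × [Base b]] -> [Ty [Pr [Base ( [Ty [Pr [Base b]]] )]]]]

b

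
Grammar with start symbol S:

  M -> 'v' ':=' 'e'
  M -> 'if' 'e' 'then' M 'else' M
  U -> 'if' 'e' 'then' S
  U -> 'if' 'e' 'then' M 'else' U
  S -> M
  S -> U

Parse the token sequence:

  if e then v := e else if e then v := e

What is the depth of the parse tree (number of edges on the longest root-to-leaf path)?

5

[S [U if e then [M v := e] else [U if e then [S [M v := e]]]]]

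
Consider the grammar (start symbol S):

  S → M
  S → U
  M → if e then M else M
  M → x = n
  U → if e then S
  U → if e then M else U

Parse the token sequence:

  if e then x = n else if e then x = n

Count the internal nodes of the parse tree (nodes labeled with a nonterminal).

[S [U if e then [M x = n] else [U if e then [S [M x = n]]]]]

6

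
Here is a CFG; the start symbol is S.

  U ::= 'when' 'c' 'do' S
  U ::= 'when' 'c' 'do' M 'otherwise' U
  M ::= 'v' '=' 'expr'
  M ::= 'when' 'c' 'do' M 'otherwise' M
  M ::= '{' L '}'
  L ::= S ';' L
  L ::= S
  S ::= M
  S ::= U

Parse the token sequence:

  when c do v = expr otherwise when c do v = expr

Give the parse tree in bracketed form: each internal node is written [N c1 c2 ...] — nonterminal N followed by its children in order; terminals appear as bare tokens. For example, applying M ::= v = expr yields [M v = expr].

[S [U when c do [M v = expr] otherwise [U when c do [S [M v = expr]]]]]

S
U
when c do M otherwise U
when c do v = expr otherwise U
when c do v = expr otherwise when c do S
when c do v = expr otherwise when c do M
when c do v = expr otherwise when c do v = expr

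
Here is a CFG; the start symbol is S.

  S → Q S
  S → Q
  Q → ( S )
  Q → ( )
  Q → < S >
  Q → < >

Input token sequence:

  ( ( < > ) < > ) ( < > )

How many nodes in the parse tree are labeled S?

[S [Q ( [S [Q ( [S [Q < >]] )] [S [Q < >]]] )] [S [Q ( [S [Q < >]] )]]]

6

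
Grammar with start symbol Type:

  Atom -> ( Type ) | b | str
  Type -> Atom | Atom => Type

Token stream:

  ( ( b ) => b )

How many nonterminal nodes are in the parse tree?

[Type [Atom ( [Type [Atom ( [Type [Atom b]] )] => [Type [Atom b]]] )]]

8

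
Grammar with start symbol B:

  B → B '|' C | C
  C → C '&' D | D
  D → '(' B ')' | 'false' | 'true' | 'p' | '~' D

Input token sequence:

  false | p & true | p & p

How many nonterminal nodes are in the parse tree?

13

[B [B [B [C [D false]]] | [C [C [D p]] & [D true]]] | [C [C [D p]] & [D p]]]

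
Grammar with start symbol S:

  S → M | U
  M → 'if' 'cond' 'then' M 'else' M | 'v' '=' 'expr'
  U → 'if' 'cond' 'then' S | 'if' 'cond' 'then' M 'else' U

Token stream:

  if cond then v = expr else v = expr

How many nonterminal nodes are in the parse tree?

4

[S [M if cond then [M v = expr] else [M v = expr]]]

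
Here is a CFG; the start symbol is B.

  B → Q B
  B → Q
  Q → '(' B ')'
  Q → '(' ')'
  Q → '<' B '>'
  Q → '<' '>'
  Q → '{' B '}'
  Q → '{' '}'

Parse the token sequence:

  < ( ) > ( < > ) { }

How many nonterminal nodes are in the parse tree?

10

[B [Q < [B [Q ( )]] >] [B [Q ( [B [Q < >]] )] [B [Q { }]]]]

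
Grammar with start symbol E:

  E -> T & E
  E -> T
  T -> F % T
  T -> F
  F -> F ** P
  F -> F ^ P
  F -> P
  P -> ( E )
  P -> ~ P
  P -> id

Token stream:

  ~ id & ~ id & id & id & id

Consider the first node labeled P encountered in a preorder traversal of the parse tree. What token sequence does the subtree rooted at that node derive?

[E [T [F [P ~ [P id]]]] & [E [T [F [P ~ [P id]]]] & [E [T [F [P id]]] & [E [T [F [P id]]] & [E [T [F [P id]]]]]]]]

~ id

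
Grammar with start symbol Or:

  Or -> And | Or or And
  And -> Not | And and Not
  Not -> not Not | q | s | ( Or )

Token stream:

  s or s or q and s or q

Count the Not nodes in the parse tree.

5

[Or [Or [Or [Or [And [Not s]]] or [And [Not s]]] or [And [And [Not q]] and [Not s]]] or [And [Not q]]]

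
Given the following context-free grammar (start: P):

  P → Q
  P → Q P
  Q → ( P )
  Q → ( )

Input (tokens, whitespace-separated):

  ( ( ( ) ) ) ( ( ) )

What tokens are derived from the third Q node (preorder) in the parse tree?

( )

[P [Q ( [P [Q ( [P [Q ( )]] )]] )] [P [Q ( [P [Q ( )]] )]]]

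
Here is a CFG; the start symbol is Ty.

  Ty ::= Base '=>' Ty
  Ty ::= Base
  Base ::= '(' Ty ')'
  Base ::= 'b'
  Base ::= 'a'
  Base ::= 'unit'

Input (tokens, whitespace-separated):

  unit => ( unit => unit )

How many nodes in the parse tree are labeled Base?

[Ty [Base unit] => [Ty [Base ( [Ty [Base unit] => [Ty [Base unit]]] )]]]

4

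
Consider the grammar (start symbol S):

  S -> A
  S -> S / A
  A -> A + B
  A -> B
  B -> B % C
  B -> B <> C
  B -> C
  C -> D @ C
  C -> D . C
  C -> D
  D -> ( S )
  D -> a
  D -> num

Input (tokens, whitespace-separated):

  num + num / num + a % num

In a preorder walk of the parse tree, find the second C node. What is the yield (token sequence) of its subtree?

num

[S [S [A [A [B [C [D num]]]] + [B [C [D num]]]]] / [A [A [B [C [D num]]]] + [B [B [C [D a]]] % [C [D num]]]]]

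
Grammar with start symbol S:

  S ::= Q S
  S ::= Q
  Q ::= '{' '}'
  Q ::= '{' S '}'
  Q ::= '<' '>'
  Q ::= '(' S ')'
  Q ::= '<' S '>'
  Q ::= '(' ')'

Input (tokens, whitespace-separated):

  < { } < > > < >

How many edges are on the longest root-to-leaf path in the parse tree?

5

[S [Q < [S [Q { }] [S [Q < >]]] >] [S [Q < >]]]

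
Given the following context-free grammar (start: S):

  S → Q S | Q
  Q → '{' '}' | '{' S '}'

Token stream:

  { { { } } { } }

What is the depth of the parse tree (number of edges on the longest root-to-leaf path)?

[S [Q { [S [Q { [S [Q { }]] }] [S [Q { }]]] }]]

6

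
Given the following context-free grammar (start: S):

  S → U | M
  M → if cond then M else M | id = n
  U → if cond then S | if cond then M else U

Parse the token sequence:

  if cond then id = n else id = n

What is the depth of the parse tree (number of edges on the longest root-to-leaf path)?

3

[S [M if cond then [M id = n] else [M id = n]]]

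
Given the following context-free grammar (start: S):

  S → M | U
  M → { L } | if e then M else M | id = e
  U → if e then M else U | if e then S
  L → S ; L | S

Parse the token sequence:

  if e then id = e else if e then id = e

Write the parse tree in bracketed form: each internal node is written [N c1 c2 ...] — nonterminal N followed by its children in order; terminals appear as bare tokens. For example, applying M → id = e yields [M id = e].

[S [U if e then [M id = e] else [U if e then [S [M id = e]]]]]

S
U
if e then M else U
if e then id = e else U
if e then id = e else if e then S
if e then id = e else if e then M
if e then id = e else if e then id = e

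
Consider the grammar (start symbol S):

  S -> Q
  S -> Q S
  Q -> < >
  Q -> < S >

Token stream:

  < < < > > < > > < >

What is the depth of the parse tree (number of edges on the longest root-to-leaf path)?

[S [Q < [S [Q < [S [Q < >]] >] [S [Q < >]]] >] [S [Q < >]]]

6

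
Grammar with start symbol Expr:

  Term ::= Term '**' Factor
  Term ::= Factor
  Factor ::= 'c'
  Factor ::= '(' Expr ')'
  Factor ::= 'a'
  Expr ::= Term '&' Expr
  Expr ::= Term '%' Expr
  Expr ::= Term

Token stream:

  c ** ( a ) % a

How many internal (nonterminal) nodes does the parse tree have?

11

[Expr [Term [Term [Factor c]] ** [Factor ( [Expr [Term [Factor a]]] )]] % [Expr [Term [Factor a]]]]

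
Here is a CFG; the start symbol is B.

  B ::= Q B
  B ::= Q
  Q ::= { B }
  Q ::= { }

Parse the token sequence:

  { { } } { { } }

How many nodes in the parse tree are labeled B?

4

[B [Q { [B [Q { }]] }] [B [Q { [B [Q { }]] }]]]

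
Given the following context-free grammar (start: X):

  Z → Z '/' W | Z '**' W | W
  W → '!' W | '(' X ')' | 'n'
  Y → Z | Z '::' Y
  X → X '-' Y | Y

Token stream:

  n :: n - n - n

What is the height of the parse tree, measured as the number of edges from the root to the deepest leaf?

[X [X [X [Y [Z [W n]] :: [Y [Z [W n]]]]] - [Y [Z [W n]]]] - [Y [Z [W n]]]]

7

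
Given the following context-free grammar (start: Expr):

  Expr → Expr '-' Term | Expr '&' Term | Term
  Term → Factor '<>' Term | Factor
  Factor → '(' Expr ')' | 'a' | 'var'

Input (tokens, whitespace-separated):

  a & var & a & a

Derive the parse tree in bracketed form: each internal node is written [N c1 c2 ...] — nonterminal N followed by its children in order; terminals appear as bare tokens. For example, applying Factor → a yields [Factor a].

[Expr [Expr [Expr [Expr [Term [Factor a]]] & [Term [Factor var]]] & [Term [Factor a]]] & [Term [Factor a]]]

Expr
Expr & Term
Expr & Term & Term
Expr & Term & Term & Term
Term & Term & Term & Term
Factor & Term & Term & Term
a & Term & Term & Term
a & Factor & Term & Term
a & var & Term & Term
a & var & Factor & Term
a & var & a & Term
a & var & a & Factor
a & var & a & a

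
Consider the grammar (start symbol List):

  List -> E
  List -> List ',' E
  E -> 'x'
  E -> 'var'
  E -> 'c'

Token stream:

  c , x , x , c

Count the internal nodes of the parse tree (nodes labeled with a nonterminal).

8

[List [List [List [List [E c]] , [E x]] , [E x]] , [E c]]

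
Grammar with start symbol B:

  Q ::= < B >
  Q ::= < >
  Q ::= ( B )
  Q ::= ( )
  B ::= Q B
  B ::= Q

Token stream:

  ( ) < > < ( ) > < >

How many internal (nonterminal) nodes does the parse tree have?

10

[B [Q ( )] [B [Q < >] [B [Q < [B [Q ( )]] >] [B [Q < >]]]]]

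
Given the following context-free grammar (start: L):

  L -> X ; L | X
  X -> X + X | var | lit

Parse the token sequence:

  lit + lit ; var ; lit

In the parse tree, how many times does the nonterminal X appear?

5

[L [X [X lit] + [X lit]] ; [L [X var] ; [L [X lit]]]]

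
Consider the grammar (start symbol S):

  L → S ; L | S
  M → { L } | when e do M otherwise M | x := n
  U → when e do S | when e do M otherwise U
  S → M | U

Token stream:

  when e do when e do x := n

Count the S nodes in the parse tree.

[S [U when e do [S [U when e do [S [M x := n]]]]]]

3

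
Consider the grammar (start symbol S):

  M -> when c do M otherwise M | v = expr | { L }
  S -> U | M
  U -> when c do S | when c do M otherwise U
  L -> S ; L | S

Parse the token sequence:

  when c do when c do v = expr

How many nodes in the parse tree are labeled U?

2

[S [U when c do [S [U when c do [S [M v = expr]]]]]]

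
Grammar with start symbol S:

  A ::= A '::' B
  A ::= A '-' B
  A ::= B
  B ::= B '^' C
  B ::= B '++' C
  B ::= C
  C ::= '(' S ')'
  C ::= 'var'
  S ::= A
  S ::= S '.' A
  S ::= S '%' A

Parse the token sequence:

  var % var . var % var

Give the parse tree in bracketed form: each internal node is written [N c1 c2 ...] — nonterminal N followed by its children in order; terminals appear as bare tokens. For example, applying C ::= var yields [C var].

S
S % A
S . A % A
S % A . A % A
A % A . A % A
B % A . A % A
C % A . A % A
var % A . A % A
var % B . A % A
var % C . A % A
var % var . A % A
var % var . B % A
var % var . C % A
var % var . var % A
var % var . var % B
var % var . var % C
var % var . var % var

[S [S [S [S [A [B [C var]]]] % [A [B [C var]]]] . [A [B [C var]]]] % [A [B [C var]]]]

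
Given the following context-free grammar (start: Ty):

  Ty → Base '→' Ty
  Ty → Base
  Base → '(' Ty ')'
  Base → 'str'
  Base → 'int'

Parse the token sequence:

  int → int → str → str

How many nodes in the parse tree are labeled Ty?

[Ty [Base int] → [Ty [Base int] → [Ty [Base str] → [Ty [Base str]]]]]

4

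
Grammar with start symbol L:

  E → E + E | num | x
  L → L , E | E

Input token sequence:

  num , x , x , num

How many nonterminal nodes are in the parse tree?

[L [L [L [L [E num]] , [E x]] , [E x]] , [E num]]

8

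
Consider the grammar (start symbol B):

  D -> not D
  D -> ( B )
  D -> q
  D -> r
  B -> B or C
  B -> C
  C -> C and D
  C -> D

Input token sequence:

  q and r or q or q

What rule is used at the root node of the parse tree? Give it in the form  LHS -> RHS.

[B [B [B [C [C [D q]] and [D r]]] or [C [D q]]] or [C [D q]]]

B -> B or C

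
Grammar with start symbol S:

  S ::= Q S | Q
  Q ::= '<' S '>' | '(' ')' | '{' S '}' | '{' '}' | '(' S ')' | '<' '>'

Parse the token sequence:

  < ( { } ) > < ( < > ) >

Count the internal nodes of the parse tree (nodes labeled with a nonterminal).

12

[S [Q < [S [Q ( [S [Q { }]] )]] >] [S [Q < [S [Q ( [S [Q < >]] )]] >]]]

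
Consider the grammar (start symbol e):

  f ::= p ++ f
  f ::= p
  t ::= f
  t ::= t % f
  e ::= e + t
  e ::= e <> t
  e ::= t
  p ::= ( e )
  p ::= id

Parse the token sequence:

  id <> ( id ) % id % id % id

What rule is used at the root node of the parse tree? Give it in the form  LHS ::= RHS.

e ::= e <> t

[e [e [t [f [p id]]]] <> [t [t [t [t [f [p ( [e [t [f [p id]]]] )]]] % [f [p id]]] % [f [p id]]] % [f [p id]]]]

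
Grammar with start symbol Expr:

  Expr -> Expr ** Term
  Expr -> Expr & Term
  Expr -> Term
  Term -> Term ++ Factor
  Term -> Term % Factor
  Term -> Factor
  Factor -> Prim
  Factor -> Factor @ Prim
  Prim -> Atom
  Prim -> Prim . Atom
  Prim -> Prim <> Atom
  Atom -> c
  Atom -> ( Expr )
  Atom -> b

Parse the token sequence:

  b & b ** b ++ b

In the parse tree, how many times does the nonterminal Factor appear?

4

[Expr [Expr [Expr [Term [Factor [Prim [Atom b]]]]] & [Term [Factor [Prim [Atom b]]]]] ** [Term [Term [Factor [Prim [Atom b]]]] ++ [Factor [Prim [Atom b]]]]]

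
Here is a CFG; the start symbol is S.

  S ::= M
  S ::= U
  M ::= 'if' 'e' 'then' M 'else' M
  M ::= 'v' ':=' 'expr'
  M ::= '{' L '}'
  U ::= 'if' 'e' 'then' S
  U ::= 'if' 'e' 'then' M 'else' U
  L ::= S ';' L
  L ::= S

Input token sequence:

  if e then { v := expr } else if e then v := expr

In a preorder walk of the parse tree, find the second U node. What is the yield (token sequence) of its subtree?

[S [U if e then [M { [L [S [M v := expr]]] }] else [U if e then [S [M v := expr]]]]]

if e then v := expr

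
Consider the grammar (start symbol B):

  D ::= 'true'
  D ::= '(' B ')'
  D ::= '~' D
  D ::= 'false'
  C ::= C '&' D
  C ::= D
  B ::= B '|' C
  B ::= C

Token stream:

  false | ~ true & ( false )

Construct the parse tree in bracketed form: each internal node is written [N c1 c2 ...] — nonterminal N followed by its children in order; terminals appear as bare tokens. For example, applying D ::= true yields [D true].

B
B | C
C | C
D | C
false | C
false | C & D
false | D & D
false | ~ D & D
false | ~ true & D
false | ~ true & ( B )
false | ~ true & ( C )
false | ~ true & ( D )
false | ~ true & ( false )

[B [B [C [D false]]] | [C [C [D ~ [D true]]] & [D ( [B [C [D false]]] )]]]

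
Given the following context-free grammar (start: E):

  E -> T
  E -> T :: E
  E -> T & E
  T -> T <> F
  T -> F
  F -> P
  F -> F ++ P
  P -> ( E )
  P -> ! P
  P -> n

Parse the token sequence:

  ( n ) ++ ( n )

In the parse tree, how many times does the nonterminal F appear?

[E [T [F [F [P ( [E [T [F [P n]]]] )]] ++ [P ( [E [T [F [P n]]]] )]]]]

4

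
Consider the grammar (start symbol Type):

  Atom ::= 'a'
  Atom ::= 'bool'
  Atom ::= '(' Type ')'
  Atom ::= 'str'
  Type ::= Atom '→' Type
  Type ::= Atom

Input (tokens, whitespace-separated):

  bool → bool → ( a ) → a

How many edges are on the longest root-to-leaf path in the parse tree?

[Type [Atom bool] → [Type [Atom bool] → [Type [Atom ( [Type [Atom a]] )] → [Type [Atom a]]]]]

6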